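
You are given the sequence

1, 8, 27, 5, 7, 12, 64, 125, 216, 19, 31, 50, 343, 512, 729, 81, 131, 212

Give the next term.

Reading positions in blocks of 6 reveals the pattern AAABBB — 2 tracks woven together.
Subsequence A: 1, 8, 27, 64, 125, 216, 343, 512, 729. Consecutive cubes n³ from n = 1.
Subsequence B: 5, 7, 12, 19, 31, 50, 81, 131, 212. Each term equals the sum of the previous two.
Position 19 falls in subsequence A as its term 10, giving 1000.

1000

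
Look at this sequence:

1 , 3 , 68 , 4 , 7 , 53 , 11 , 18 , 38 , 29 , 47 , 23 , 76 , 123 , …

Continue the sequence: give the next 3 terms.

8, 199, 322

Positions follow the repeating pattern AAB; grouping by letter gives 2 tracks.
Track A: 1, 3, 4, 7, 11, 18, 29, 47, 76, 123 — each term equals the sum of the previous two.
Track B: 68, 53, 38, 23 — subtracting 15 each time.
Position 15 falls in track B as its term 5, giving 8.
The 16th slot belongs to track A; its 11th term is 199.
Term 17 comes from track A (its 12th entry): 322.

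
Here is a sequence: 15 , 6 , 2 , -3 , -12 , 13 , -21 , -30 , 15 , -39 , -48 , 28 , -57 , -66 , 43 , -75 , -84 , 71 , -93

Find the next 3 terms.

The slot pattern repeats as AAB (period 3), so there are 2 interleaved tracks.
Subsequence A = 15, 6, -3, -12, -21, -30, -39, -48, -57, -66, -75, -84, -93: subtracting 9 each time.
Subsequence B = 2, 13, 15, 28, 43, 71: Fibonacci-style (each term is the sum of the two before it).
Position 20 → subsequence A, term 14 = -102.
Term 21 comes from subsequence B (its 7th entry): 114.
Position 22 → subsequence A, term 15 = -111.

-102, 114, -111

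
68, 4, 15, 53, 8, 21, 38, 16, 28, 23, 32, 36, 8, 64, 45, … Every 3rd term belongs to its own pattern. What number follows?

-7

Split by position mod 3 into 3 tracks.
Track A: 68, 53, 38, 23, 8 (linear: a_n = 83 − 15·n).
Track B: 4, 8, 16, 32, 64 (successive powers of 2).
Track C: 15, 21, 28, 36, 45 (triangular numbers starting at T_5).
Term 16 comes from track A (its 6th entry): -7.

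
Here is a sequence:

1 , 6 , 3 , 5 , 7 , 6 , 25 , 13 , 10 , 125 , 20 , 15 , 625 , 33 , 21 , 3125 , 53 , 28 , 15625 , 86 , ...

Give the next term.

36

Split by position mod 3 into 3 tracks.
Stream A: 1, 5, 25, 125, 625, 3125, 15625. Multiplying by 5 each time.
Stream B: 6, 7, 13, 20, 33, 53, 86. Fibonacci-style (each term is the sum of the two before it).
Stream C: 3, 6, 10, 15, 21, 28. Triangular numbers n(n+1)/2 for n = 2, 3, ….
The 21st slot belongs to stream C; its 7th term is 36.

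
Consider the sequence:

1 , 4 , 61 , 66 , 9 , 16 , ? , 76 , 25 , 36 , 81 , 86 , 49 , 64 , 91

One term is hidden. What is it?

71

The slot pattern repeats as AABB (period 4), so there are 2 interleaved tracks.
Stream A = 1, 4, 9, 16, 25, 36, 49, 64: perfect squares starting at 1².
Stream B = 61, 66, ?, 76, 81, 86, 91: arithmetic with common difference +5.
Stream B's pattern makes the blank 71.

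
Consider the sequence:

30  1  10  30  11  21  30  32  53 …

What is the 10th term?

30

Positions follow the repeating pattern ABB; grouping by letter gives 2 tracks.
Stream A = 30, 30, 30: always 30.
Stream B = 1, 10, 11, 21, 32, 53: Fibonacci-style (each term is the sum of the two before it).
Position 10 falls in stream A as its term 4, giving 30.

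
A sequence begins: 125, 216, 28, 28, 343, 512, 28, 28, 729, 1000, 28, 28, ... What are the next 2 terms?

1331, 1728

Positions follow the repeating pattern AABB; grouping by letter gives 2 tracks.
Stream A: 125, 216, 343, 512, 729, 1000. Consecutive cubes n³ from n = 5.
Stream B: 28, 28, 28, 28, 28, 28. Constant 28.
Position 13 falls in stream A as its term 7, giving 1331.
Position 14 falls in stream A as its term 8, giving 1728.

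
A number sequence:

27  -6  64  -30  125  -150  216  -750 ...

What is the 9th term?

Taking every 2nd term gives 2 separate tracks.
Track A = 27, 64, 125, 216: perfect cubes starting at 3³.
Track B = -6, -30, -150, -750: a geometric progression (common ratio 5).
The 9th slot belongs to track A; its 5th term is 343.

343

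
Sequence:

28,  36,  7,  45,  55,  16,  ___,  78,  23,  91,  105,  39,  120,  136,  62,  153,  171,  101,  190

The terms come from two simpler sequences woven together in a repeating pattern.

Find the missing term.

Reading positions in blocks of 3 reveals the pattern AAB — 2 tracks woven together.
Stream A: 28, 36, 45, 55, ?, 78, 91, 105, 120, 136, 153, 171, 190. The triangular numbers T_7, T_8, ….
Stream B: 7, 16, 23, 39, 62, 101. Each term equals the sum of the previous two.
Stream A's pattern makes the blank 66.

66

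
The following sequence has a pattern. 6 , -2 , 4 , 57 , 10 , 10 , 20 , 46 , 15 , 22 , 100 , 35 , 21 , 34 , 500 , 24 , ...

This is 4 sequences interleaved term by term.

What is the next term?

Split by position mod 4 into 4 tracks.
Track A: 6, 10, 15, 21 (triangular numbers n(n+1)/2 for n = 3, 4, …).
Track B: -2, 10, 22, 34 (adding 12 each time).
Track C: 4, 20, 100, 500 (geometric, ×5 each step).
Track D: 57, 46, 35, 24 (linear: a_n = 68 − 11·n).
Position 17 falls in track A as its term 5, giving 28.

28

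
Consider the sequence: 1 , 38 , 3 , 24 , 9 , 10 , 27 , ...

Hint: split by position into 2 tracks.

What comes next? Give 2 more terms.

The terms cycle through 2 interleaved subsequences.
Track A: 1, 3, 9, 27 (powers 3^0, 3^1, 3^2, …).
Track B: 38, 24, 10 (linear: a_n = 52 − 14·n).
Term 8 comes from track B (its 4th entry): -4.
The 9th slot belongs to track A; its 5th term is 81.

-4, 81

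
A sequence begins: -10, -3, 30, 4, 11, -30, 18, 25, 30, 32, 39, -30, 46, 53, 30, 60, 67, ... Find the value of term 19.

74

The slot pattern repeats as AAB (period 3), so there are 2 interleaved tracks.
Subsequence A: -10, -3, 4, 11, 18, 25, 32, 39, 46, 53, 60, 67 (adding 7 each time).
Subsequence B: 30, -30, 30, -30, 30 (the oscillation 30·(−1)^(n+1)).
Position 19 → subsequence A, term 13 = 74.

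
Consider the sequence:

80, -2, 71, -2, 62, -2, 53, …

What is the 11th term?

Odd-indexed and even-indexed terms follow separate rules.
Stream A: 80, 71, 62, 53 (arithmetic with common difference −9).
Stream B: -2, -2, -2 (the constant sequence -2).
Position 11 → stream A, term 6 = 35.

35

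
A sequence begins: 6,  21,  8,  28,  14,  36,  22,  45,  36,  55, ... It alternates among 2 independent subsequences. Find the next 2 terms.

58, 66

Odd-indexed and even-indexed terms follow separate rules.
Stream A is 6, 8, 14, 22, 36, which is Fibonacci-style (each term is the sum of the two before it).
Stream B is 21, 28, 36, 45, 55, which is triangular numbers starting at T_6.
Position 11 falls in stream A as its term 6, giving 58.
Position 12 → stream B, term 6 = 66.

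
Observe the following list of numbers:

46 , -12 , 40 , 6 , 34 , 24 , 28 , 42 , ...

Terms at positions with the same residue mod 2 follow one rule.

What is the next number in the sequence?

22

The terms cycle through 2 interleaved subsequences.
Stream A is 46, 40, 34, 28, which is subtracting 6 each time.
Stream B is -12, 6, 24, 42, which is arithmetic with common difference +18.
Position 9 → stream A, term 5 = 22.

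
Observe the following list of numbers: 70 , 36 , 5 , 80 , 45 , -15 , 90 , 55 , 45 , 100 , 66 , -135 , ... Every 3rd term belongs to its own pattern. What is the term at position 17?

Read the sequence 3 terms at a time; column i is its own pattern.
Track A: 70, 80, 90, 100 (arithmetic with common difference +10).
Track B: 36, 45, 55, 66 (the triangular numbers T_8, T_9, …).
Track C: 5, -15, 45, -135 (geometric with ratio -3).
The 17th slot belongs to track B; its 6th term is 91.

91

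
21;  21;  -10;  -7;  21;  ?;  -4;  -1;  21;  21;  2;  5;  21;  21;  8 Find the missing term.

21

The slot pattern repeats as AABB (period 4), so there are 2 interleaved tracks.
Subsequence A: 21, 21, 21, ?, 21, 21, 21, 21. Constant 21.
Subsequence B: -10, -7, -4, -1, 2, 5, 8. Arithmetic, step +3.
Subsequence A's pattern makes the blank 21.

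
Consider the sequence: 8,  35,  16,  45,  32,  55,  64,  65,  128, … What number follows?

75

Split by position mod 2 into 2 tracks.
Stream A is 8, 16, 32, 64, 128, which is geometric with ratio 2.
Stream B is 35, 45, 55, 65, which is linear: a_n = 25 + 10·n.
The 10th slot belongs to stream B; its 5th term is 75.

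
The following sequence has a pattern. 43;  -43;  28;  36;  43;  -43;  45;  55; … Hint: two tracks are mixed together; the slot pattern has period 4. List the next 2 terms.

Positions follow the repeating pattern AABB; grouping by letter gives 2 tracks.
Track A = 43, -43, 43, -43: oscillating between 43 and -43.
Track B = 28, 36, 45, 55: triangular numbers n(n+1)/2 for n = 7, 8, ….
Term 9 comes from track A (its 5th entry): 43.
Position 10 → track A, term 6 = -43.

43, -43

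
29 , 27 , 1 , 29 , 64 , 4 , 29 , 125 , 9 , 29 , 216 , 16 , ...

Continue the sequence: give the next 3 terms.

Split by position mod 3 into 3 tracks.
Stream A: 29, 29, 29, 29 — constant 29.
Stream B: 27, 64, 125, 216 — perfect cubes starting at 3³.
Stream C: 1, 4, 9, 16 — consecutive squares n² from n = 1.
The 13th slot belongs to stream A; its 5th term is 29.
Position 14 falls in stream B as its term 5, giving 343.
Position 15 falls in stream C as its term 5, giving 25.

29, 343, 25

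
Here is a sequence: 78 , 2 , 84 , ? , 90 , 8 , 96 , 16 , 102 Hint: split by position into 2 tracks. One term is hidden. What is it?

Positions 1, 3, 5, … form one subsequence and positions 2, 4, 6, … form another.
Subsequence A: 78, 84, 90, 96, 102. Adding 6 each time.
Subsequence B: 2, ?, 8, 16. Multiplying by 2 each time.
Subsequence B's pattern makes the blank 4.

4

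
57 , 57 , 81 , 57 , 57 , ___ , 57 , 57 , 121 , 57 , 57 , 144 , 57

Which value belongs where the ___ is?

Reading positions in blocks of 3 reveals the pattern AAB — 2 tracks woven together.
Track A: 57, 57, 57, 57, 57, 57, 57, 57, 57 (always 57).
Track B: 81, ?, 121, 144 (the squares 9², 10², 11², …).
So the missing entry in track B is 100.

100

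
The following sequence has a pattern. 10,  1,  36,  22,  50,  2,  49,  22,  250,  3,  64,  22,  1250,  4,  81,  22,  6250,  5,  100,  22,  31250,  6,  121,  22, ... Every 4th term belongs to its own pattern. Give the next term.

Taking every 4th term gives 4 separate tracks.
Stream A = 10, 50, 250, 1250, 6250, 31250: multiplying by 5 each time.
Stream B = 1, 2, 3, 4, 5, 6: arithmetic, step +1.
Stream C = 36, 49, 64, 81, 100, 121: the squares 6², 7², 8², ….
Stream D = 22, 22, 22, 22, 22, 22: the constant sequence 22.
The 25th slot belongs to stream A; its 7th term is 156250.

156250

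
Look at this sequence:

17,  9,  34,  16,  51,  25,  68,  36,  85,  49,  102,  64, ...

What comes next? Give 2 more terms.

119, 81

Odd-indexed and even-indexed terms follow separate rules.
Track A: 17, 34, 51, 68, 85, 102 — arithmetic, step +17.
Track B: 9, 16, 25, 36, 49, 64 — consecutive squares n² from n = 3.
Position 13 → track A, term 7 = 119.
The 14th slot belongs to track B; its 7th term is 81.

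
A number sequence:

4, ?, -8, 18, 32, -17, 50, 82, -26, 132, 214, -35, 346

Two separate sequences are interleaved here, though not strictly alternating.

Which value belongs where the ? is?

The slot pattern repeats as AAB (period 3), so there are 2 interleaved tracks.
Track A: 4, ?, 18, 32, 50, 82, 132, 214, 346. A Fibonacci-like recurrence a_n = a_{n-1} + a_{n-2}.
Track B: -8, -17, -26, -35. Arithmetic with common difference −9.
Filling track A at index 2 by its rule yields 14.

14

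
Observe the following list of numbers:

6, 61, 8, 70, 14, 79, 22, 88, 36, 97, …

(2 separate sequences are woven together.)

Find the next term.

58

Positions 1, 3, 5, … form one subsequence and positions 2, 4, 6, … form another.
Track A: 6, 8, 14, 22, 36 (each term equals the sum of the previous two).
Track B: 61, 70, 79, 88, 97 (arithmetic with common difference +9).
Position 11 → track A, term 6 = 58.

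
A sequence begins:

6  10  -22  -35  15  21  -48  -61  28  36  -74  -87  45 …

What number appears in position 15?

The slot pattern repeats as AABB (period 4), so there are 2 interleaved tracks.
Track A: 6, 10, 15, 21, 28, 36, 45. The triangular numbers T_3, T_4, ….
Track B: -22, -35, -48, -61, -74, -87. Subtracting 13 each time.
The 15th slot belongs to track B; its 7th term is -100.

-100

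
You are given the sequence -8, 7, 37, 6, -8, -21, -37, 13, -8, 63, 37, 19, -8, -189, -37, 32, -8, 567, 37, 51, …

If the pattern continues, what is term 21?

-8

The terms cycle through 4 interleaved subsequences.
Track A: -8, -8, -8, -8, -8 — the constant sequence -8.
Track B: 7, -21, 63, -189, 567 — geometric, ×-3 each step.
Track C: 37, -37, 37, -37, 37 — the oscillation 37·(−1)^(n+1).
Track D: 6, 13, 19, 32, 51 — a Fibonacci-like recurrence a_n = a_{n-1} + a_{n-2}.
The 21st slot belongs to track A; its 6th term is -8.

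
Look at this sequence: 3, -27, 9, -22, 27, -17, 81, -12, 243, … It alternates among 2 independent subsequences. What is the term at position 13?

Odd-indexed and even-indexed terms follow separate rules.
Stream A: 3, 9, 27, 81, 243. Geometric, ×3 each step.
Stream B: -27, -22, -17, -12. Linear: a_n = -32 + 5·n.
The 13th slot belongs to stream A; its 7th term is 2187.

2187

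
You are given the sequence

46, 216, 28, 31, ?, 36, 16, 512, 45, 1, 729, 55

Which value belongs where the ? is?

Taking every 3rd term gives 3 separate tracks.
Track A: 46, 31, 16, 1 (arithmetic with common difference −15).
Track B: 216, ?, 512, 729 (the cubes 6³, 7³, 8³, …).
Track C: 28, 36, 45, 55 (triangular numbers n(n+1)/2 for n = 7, 8, …).
Track B's pattern makes the blank 343.

343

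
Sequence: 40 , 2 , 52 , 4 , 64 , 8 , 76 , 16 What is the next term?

88

Split by position mod 2 into 2 tracks.
Subsequence A is 40, 52, 64, 76, which is arithmetic, step +12.
Subsequence B is 2, 4, 8, 16, which is multiplying by 2 each time.
Position 9 → subsequence A, term 5 = 88.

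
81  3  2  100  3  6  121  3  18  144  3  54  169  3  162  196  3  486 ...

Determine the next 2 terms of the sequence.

The terms cycle through 3 interleaved subsequences.
Subsequence A is 81, 100, 121, 144, 169, 196, which is perfect squares starting at 9².
Subsequence B is 3, 3, 3, 3, 3, 3, which is always 3.
Subsequence C is 2, 6, 18, 54, 162, 486, which is geometric with ratio 3.
Term 19 comes from subsequence A (its 7th entry): 225.
The 20th slot belongs to subsequence B; its 7th term is 3.

225, 3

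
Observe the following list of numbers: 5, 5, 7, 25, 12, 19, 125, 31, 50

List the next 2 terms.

625, 81

Positions follow the repeating pattern ABB; grouping by letter gives 2 tracks.
Track A = 5, 25, 125: powers 5^1, 5^2, 5^3, ….
Track B = 5, 7, 12, 19, 31, 50: each term equals the sum of the previous two.
Position 10 falls in track A as its term 4, giving 625.
The 11th slot belongs to track B; its 7th term is 81.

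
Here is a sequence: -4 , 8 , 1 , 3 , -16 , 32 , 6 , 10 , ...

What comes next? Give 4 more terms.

-64, 128, 15, 21

Positions follow the repeating pattern AABB; grouping by letter gives 2 tracks.
Track A is -4, 8, -16, 32, which is a geometric progression (common ratio -2).
Track B is 1, 3, 6, 10, which is the triangular numbers T_1, T_2, ….
Term 9 comes from track A (its 5th entry): -64.
Term 10 comes from track A (its 6th entry): 128.
Position 11 falls in track B as its term 5, giving 15.
Position 12 → track B, term 6 = 21.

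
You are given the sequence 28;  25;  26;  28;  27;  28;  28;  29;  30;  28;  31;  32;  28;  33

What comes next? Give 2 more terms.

Positions follow the repeating pattern ABB; grouping by letter gives 2 tracks.
Stream A is 28, 28, 28, 28, 28, which is the constant sequence 28.
Stream B is 25, 26, 27, 28, 29, 30, 31, 32, 33, which is linear: a_n = 24 + n.
Term 15 comes from stream B (its 10th entry): 34.
Position 16 falls in stream A as its term 6, giving 28.

34, 28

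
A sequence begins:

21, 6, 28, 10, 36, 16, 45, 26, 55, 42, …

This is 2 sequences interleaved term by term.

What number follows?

Odd-indexed and even-indexed terms follow separate rules.
Stream A is 21, 28, 36, 45, 55, which is triangular numbers n(n+1)/2 for n = 6, 7, ….
Stream B is 6, 10, 16, 26, 42, which is each term equals the sum of the previous two.
The 11th slot belongs to stream A; its 6th term is 66.

66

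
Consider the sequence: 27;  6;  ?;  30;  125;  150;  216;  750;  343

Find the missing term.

Taking every 2nd term gives 2 separate tracks.
Track A is 27, ?, 125, 216, 343, which is consecutive cubes n³ from n = 3.
Track B is 6, 30, 150, 750, which is geometric, ×5 each step.
So the missing entry in track A is 64.

64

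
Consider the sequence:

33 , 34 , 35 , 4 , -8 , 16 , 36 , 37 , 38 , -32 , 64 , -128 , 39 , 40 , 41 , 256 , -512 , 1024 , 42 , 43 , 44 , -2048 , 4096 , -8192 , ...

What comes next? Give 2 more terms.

The slot pattern repeats as AAABBB (period 6), so there are 2 interleaved tracks.
Track A is 33, 34, 35, 36, 37, 38, 39, 40, 41, 42, 43, 44, which is arithmetic with common difference +1.
Track B is 4, -8, 16, -32, 64, -128, 256, -512, 1024, -2048, 4096, -8192, which is multiplying by -2 each time.
Position 25 falls in track A as its term 13, giving 45.
Position 26 falls in track A as its term 14, giving 46.

45, 46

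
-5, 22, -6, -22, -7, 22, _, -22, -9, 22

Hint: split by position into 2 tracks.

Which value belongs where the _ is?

-8

Split by position mod 2 into 2 tracks.
Subsequence A is -5, -6, -7, ?, -9, which is linear: a_n = -4 − n.
Subsequence B is 22, -22, 22, -22, 22, which is the oscillation 22·(−1)^(n+1).
Filling subsequence A at index 4 by its rule yields -8.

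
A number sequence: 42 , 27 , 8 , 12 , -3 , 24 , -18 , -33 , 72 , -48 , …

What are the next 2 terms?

Positions follow the repeating pattern AAB; grouping by letter gives 2 tracks.
Track A is 42, 27, 12, -3, -18, -33, -48, which is arithmetic, step −15.
Track B is 8, 24, 72, which is geometric with ratio 3.
Position 11 → track A, term 8 = -63.
Position 12 falls in track B as its term 4, giving 216.

-63, 216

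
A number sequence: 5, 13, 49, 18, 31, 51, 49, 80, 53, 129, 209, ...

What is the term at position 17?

1432

Positions follow the repeating pattern AAB; grouping by letter gives 2 tracks.
Track A is 5, 13, 18, 31, 49, 80, 129, 209, which is a Fibonacci-like recurrence a_n = a_{n-1} + a_{n-2}.
Track B is 49, 51, 53, which is adding 2 each time.
Position 17 → track A, term 12 = 1432.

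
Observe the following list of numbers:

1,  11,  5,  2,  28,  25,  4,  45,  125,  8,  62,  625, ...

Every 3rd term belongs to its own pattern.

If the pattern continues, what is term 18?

Split by position mod 3: positions 1, 4, 7, … form one track, and each other residue class forms its own.
Track A: 1, 2, 4, 8 — multiplying by 2 each time.
Track B: 11, 28, 45, 62 — linear: a_n = -6 + 17·n.
Track C: 5, 25, 125, 625 — successive powers of 5.
Term 18 comes from track C (its 6th entry): 15625.

15625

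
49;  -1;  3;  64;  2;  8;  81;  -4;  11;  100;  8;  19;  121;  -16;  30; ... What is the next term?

144

Split by position mod 3: positions 1, 4, 7, … form one track, and each other residue class forms its own.
Track A: 49, 64, 81, 100, 121 — perfect squares starting at 7².
Track B: -1, 2, -4, 8, -16 — multiplying by -2 each time.
Track C: 3, 8, 11, 19, 30 — a Fibonacci-like recurrence a_n = a_{n-1} + a_{n-2}.
Term 16 comes from track A (its 6th entry): 144.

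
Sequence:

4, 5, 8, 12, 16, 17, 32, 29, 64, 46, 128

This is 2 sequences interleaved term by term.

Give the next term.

Split by position mod 2 into 2 tracks.
Stream A: 4, 8, 16, 32, 64, 128 — multiplying by 2 each time.
Stream B: 5, 12, 17, 29, 46 — a Fibonacci-like recurrence a_n = a_{n-1} + a_{n-2}.
Position 12 falls in stream B as its term 6, giving 75.

75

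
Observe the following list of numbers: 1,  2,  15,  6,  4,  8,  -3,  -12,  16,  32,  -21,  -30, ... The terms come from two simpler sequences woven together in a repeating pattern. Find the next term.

Positions follow the repeating pattern AABB; grouping by letter gives 2 tracks.
Track A = 1, 2, 4, 8, 16, 32: powers of 2.
Track B = 15, 6, -3, -12, -21, -30: arithmetic with common difference −9.
Term 13 comes from track A (its 7th entry): 64.

64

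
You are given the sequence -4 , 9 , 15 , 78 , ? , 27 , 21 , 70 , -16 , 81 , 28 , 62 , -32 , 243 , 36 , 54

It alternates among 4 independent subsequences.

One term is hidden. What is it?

-8

Split by position mod 4: positions 1, 5, 9, … form one track, and each other residue class forms its own.
Track A is -4, ?, -16, -32, which is a geometric progression (common ratio 2).
Track B is 9, 27, 81, 243, which is successive powers of 3.
Track C is 15, 21, 28, 36, which is triangular numbers n(n+1)/2 for n = 5, 6, ….
Track D is 78, 70, 62, 54, which is arithmetic, step −8.
So the missing entry in track A is -8.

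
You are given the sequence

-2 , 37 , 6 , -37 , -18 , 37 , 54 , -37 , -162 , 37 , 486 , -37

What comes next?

Split by position mod 2 into 2 tracks.
Stream A is -2, 6, -18, 54, -162, 486, which is geometric with ratio -3.
Stream B is 37, -37, 37, -37, 37, -37, which is oscillating between 37 and -37.
The 13th slot belongs to stream A; its 7th term is -1458.

-1458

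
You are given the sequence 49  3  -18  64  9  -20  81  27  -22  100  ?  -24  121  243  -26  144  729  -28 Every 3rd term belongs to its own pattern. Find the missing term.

81

Read the sequence 3 terms at a time; column i is its own pattern.
Subsequence A is 49, 64, 81, 100, 121, 144, which is perfect squares starting at 7².
Subsequence B is 3, 9, 27, ?, 243, 729, which is successive powers of 3.
Subsequence C is -18, -20, -22, -24, -26, -28, which is arithmetic, step −2.
The gap is subsequence B's term 4; the rule gives 81.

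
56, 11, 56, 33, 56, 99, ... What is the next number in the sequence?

56

The terms cycle through 2 interleaved subsequences.
Track A is 56, 56, 56, which is always 56.
Track B is 11, 33, 99, which is a geometric progression (common ratio 3).
The 7th slot belongs to track A; its 4th term is 56.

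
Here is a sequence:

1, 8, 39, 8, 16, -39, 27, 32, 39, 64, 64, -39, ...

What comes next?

Split by position mod 3: positions 1, 4, 7, … form one track, and each other residue class forms its own.
Subsequence A: 1, 8, 27, 64 (perfect cubes starting at 1³).
Subsequence B: 8, 16, 32, 64 (successive powers of 2).
Subsequence C: 39, -39, 39, -39 (oscillating between 39 and -39).
Position 13 falls in subsequence A as its term 5, giving 125.

125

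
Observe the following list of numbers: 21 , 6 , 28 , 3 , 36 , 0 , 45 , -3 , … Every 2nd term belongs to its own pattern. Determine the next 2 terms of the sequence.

55, -6

Positions 1, 3, 5, … form one subsequence and positions 2, 4, 6, … form another.
Track A: 21, 28, 36, 45. Triangular numbers starting at T_6.
Track B: 6, 3, 0, -3. Linear: a_n = 9 − 3·n.
Term 9 comes from track A (its 5th entry): 55.
The 10th slot belongs to track B; its 5th term is -6.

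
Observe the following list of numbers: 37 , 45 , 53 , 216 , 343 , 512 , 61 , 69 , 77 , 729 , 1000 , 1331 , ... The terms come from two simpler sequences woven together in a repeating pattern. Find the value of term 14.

The slot pattern repeats as AAABBB (period 6), so there are 2 interleaved tracks.
Track A = 37, 45, 53, 61, 69, 77: arithmetic with common difference +8.
Track B = 216, 343, 512, 729, 1000, 1331: perfect cubes starting at 6³.
Position 14 → track A, term 8 = 93.

93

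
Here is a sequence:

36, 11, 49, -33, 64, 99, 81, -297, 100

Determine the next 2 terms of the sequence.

Odd-indexed and even-indexed terms follow separate rules.
Track A is 36, 49, 64, 81, 100, which is perfect squares starting at 6².
Track B is 11, -33, 99, -297, which is geometric, ×-3 each step.
Position 10 falls in track B as its term 5, giving 891.
The 11th slot belongs to track A; its 6th term is 121.

891, 121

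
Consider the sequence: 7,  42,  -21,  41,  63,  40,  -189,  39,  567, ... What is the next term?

The terms cycle through 2 interleaved subsequences.
Stream A: 7, -21, 63, -189, 567. Geometric with ratio -3.
Stream B: 42, 41, 40, 39. Linear: a_n = 43 − n.
Position 10 → stream B, term 5 = 38.

38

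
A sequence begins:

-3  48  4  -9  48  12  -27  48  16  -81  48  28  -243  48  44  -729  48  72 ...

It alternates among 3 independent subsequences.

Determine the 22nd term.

-6561

Split by position mod 3: positions 1, 4, 7, … form one track, and each other residue class forms its own.
Track A: -3, -9, -27, -81, -243, -729. Geometric with ratio 3.
Track B: 48, 48, 48, 48, 48, 48. Constant 48.
Track C: 4, 12, 16, 28, 44, 72. A Fibonacci-like recurrence a_n = a_{n-1} + a_{n-2}.
Position 22 falls in track A as its term 8, giving -6561.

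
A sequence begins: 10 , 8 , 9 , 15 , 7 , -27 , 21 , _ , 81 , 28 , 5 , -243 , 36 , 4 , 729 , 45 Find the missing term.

6

Split by position mod 3: positions 1, 4, 7, … form one track, and each other residue class forms its own.
Track A = 10, 15, 21, 28, 36, 45: the triangular numbers T_4, T_5, ….
Track B = 8, 7, ?, 5, 4: arithmetic, step −1.
Track C = 9, -27, 81, -243, 729: geometric, ×-3 each step.
Track B's pattern makes the blank 6.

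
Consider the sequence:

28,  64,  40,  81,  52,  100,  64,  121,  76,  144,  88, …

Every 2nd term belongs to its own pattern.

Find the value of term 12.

Positions 1, 3, 5, … form one subsequence and positions 2, 4, 6, … form another.
Subsequence A: 28, 40, 52, 64, 76, 88 (arithmetic with common difference +12).
Subsequence B: 64, 81, 100, 121, 144 (consecutive squares n² from n = 8).
Position 12 → subsequence B, term 6 = 169.

169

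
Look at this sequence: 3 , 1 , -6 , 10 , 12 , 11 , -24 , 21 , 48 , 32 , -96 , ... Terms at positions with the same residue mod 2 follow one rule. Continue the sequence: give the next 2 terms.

Positions 1, 3, 5, … form one subsequence and positions 2, 4, 6, … form another.
Track A is 3, -6, 12, -24, 48, -96, which is a geometric progression (common ratio -2).
Track B is 1, 10, 11, 21, 32, which is Fibonacci-style (each term is the sum of the two before it).
Position 12 falls in track B as its term 6, giving 53.
The 13th slot belongs to track A; its 7th term is 192.

53, 192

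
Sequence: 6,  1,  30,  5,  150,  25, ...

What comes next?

750

The terms cycle through 2 interleaved subsequences.
Stream A is 6, 30, 150, which is a geometric progression (common ratio 5).
Stream B is 1, 5, 25, which is successive powers of 5.
Term 7 comes from stream A (its 4th entry): 750.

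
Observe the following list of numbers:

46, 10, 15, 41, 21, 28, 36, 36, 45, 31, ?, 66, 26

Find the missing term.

55

The slot pattern repeats as ABB (period 3), so there are 2 interleaved tracks.
Track A: 46, 41, 36, 31, 26 — arithmetic, step −5.
Track B: 10, 15, 21, 28, 36, 45, ?, 66 — triangular numbers starting at T_4.
Track B's pattern makes the blank 55.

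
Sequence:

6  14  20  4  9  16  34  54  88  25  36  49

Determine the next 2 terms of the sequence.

142, 230

Reading positions in blocks of 6 reveals the pattern AAABBB — 2 tracks woven together.
Track A is 6, 14, 20, 34, 54, 88, which is a Fibonacci-like recurrence a_n = a_{n-1} + a_{n-2}.
Track B is 4, 9, 16, 25, 36, 49, which is the squares 2², 3², 4², ….
Position 13 falls in track A as its term 7, giving 142.
The 14th slot belongs to track A; its 8th term is 230.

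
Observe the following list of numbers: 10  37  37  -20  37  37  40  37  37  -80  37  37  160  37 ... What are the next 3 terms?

Positions follow the repeating pattern ABB; grouping by letter gives 2 tracks.
Track A: 10, -20, 40, -80, 160. Geometric, ×-2 each step.
Track B: 37, 37, 37, 37, 37, 37, 37, 37, 37. The constant sequence 37.
Position 15 falls in track B as its term 10, giving 37.
Position 16 → track A, term 6 = -320.
Position 17 falls in track B as its term 11, giving 37.

37, -320, 37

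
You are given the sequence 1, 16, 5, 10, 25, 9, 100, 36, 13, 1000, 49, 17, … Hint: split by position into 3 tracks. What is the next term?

10000

Split by position mod 3 into 3 tracks.
Stream A: 1, 10, 100, 1000 (powers of 10).
Stream B: 16, 25, 36, 49 (perfect squares starting at 4²).
Stream C: 5, 9, 13, 17 (arithmetic with common difference +4).
Position 13 → stream A, term 5 = 10000.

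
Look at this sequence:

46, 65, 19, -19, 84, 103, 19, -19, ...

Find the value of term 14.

Positions follow the repeating pattern AABB; grouping by letter gives 2 tracks.
Subsequence A: 46, 65, 84, 103 — arithmetic with common difference +19.
Subsequence B: 19, -19, 19, -19 — oscillating between 19 and -19.
The 14th slot belongs to subsequence A; its 8th term is 179.

179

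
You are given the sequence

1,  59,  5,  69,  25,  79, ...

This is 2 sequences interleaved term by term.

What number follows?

125

Taking every 2nd term gives 2 separate tracks.
Track A: 1, 5, 25. Powers 5^0, 5^1, 5^2, ….
Track B: 59, 69, 79. Arithmetic, step +10.
Position 7 falls in track A as its term 4, giving 125.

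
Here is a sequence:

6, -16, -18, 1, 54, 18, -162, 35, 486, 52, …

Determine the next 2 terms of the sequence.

-1458, 69

Split by position mod 2 into 2 tracks.
Stream A = 6, -18, 54, -162, 486: multiplying by -3 each time.
Stream B = -16, 1, 18, 35, 52: arithmetic with common difference +17.
Term 11 comes from stream A (its 6th entry): -1458.
Term 12 comes from stream B (its 6th entry): 69.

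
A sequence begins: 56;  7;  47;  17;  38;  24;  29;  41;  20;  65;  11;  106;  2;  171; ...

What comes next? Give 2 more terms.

-7, 277

The terms cycle through 2 interleaved subsequences.
Track A = 56, 47, 38, 29, 20, 11, 2: arithmetic, step −9.
Track B = 7, 17, 24, 41, 65, 106, 171: Fibonacci-style (each term is the sum of the two before it).
Term 15 comes from track A (its 8th entry): -7.
Term 16 comes from track B (its 8th entry): 277.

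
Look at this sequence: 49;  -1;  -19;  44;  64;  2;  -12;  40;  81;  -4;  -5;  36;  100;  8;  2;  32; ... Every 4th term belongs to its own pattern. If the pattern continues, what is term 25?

Split by position mod 4: positions 1, 5, 9, … form one track, and each other residue class forms its own.
Track A: 49, 64, 81, 100. Perfect squares starting at 7².
Track B: -1, 2, -4, 8. Geometric with ratio -2.
Track C: -19, -12, -5, 2. Adding 7 each time.
Track D: 44, 40, 36, 32. Arithmetic with common difference −4.
Position 25 falls in track A as its term 7, giving 169.

169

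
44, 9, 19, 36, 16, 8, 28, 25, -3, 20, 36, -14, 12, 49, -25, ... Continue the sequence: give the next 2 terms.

Split by position mod 3 into 3 tracks.
Stream A: 44, 36, 28, 20, 12 — arithmetic with common difference −8.
Stream B: 9, 16, 25, 36, 49 — consecutive squares n² from n = 3.
Stream C: 19, 8, -3, -14, -25 — linear: a_n = 30 − 11·n.
Position 16 → stream A, term 6 = 4.
Term 17 comes from stream B (its 6th entry): 64.

4, 64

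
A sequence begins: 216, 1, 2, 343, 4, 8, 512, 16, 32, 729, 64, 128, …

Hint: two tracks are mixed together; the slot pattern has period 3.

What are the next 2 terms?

1000, 256

Reading positions in blocks of 3 reveals the pattern ABB — 2 tracks woven together.
Subsequence A: 216, 343, 512, 729 (consecutive cubes n³ from n = 6).
Subsequence B: 1, 2, 4, 8, 16, 32, 64, 128 (powers of 2).
Position 13 falls in subsequence A as its term 5, giving 1000.
The 14th slot belongs to subsequence B; its 9th term is 256.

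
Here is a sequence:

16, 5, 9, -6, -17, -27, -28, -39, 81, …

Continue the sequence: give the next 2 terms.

-50, -61

Positions follow the repeating pattern AAB; grouping by letter gives 2 tracks.
Track A = 16, 5, -6, -17, -28, -39: arithmetic with common difference −11.
Track B = 9, -27, 81: geometric with ratio -3.
Position 10 falls in track A as its term 7, giving -50.
Position 11 → track A, term 8 = -61.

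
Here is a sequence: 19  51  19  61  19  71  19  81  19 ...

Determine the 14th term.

111

The terms cycle through 2 interleaved subsequences.
Stream A: 19, 19, 19, 19, 19 (always 19).
Stream B: 51, 61, 71, 81 (arithmetic with common difference +10).
Position 14 → stream B, term 7 = 111.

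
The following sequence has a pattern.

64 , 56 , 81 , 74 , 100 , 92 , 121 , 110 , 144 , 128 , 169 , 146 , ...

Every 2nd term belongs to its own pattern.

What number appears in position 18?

Taking every 2nd term gives 2 separate tracks.
Track A: 64, 81, 100, 121, 144, 169 (consecutive squares n² from n = 8).
Track B: 56, 74, 92, 110, 128, 146 (linear: a_n = 38 + 18·n).
Term 18 comes from track B (its 9th entry): 200.

200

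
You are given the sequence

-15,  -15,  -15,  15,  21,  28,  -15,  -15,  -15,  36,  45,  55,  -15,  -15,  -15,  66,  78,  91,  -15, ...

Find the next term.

Positions follow the repeating pattern AAABBB; grouping by letter gives 2 tracks.
Track A: -15, -15, -15, -15, -15, -15, -15, -15, -15, -15 (always -15).
Track B: 15, 21, 28, 36, 45, 55, 66, 78, 91 (the triangular numbers T_5, T_6, …).
The 20th slot belongs to track A; its 11th term is -15.

-15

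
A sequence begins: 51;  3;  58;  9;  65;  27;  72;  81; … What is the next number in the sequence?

79

Split by position mod 2 into 2 tracks.
Track A: 51, 58, 65, 72 — arithmetic with common difference +7.
Track B: 3, 9, 27, 81 — successive powers of 3.
Position 9 falls in track A as its term 5, giving 79.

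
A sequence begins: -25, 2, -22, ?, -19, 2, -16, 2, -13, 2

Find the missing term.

2

Odd-indexed and even-indexed terms follow separate rules.
Track A: -25, -22, -19, -16, -13. Adding 3 each time.
Track B: 2, ?, 2, 2, 2. Constant 2.
Filling track B at index 2 by its rule yields 2.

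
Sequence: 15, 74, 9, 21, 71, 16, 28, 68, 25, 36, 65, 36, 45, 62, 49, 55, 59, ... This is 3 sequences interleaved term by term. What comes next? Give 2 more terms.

64, 66

Read the sequence 3 terms at a time; column i is its own pattern.
Track A: 15, 21, 28, 36, 45, 55 (triangular numbers starting at T_5).
Track B: 74, 71, 68, 65, 62, 59 (subtracting 3 each time).
Track C: 9, 16, 25, 36, 49 (perfect squares starting at 3²).
Position 18 falls in track C as its term 6, giving 64.
Term 19 comes from track A (its 7th entry): 66.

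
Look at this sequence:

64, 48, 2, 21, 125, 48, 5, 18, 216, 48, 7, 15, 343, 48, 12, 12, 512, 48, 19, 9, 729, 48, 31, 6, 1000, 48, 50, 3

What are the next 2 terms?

Split by position mod 4 into 4 tracks.
Stream A: 64, 125, 216, 343, 512, 729, 1000. The cubes 4³, 5³, 6³, ….
Stream B: 48, 48, 48, 48, 48, 48, 48. The constant sequence 48.
Stream C: 2, 5, 7, 12, 19, 31, 50. Each term equals the sum of the previous two.
Stream D: 21, 18, 15, 12, 9, 6, 3. Arithmetic with common difference −3.
Position 29 → stream A, term 8 = 1331.
The 30th slot belongs to stream B; its 8th term is 48.

1331, 48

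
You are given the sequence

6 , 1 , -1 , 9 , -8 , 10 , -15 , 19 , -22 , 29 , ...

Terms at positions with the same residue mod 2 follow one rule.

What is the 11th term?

The terms cycle through 2 interleaved subsequences.
Track A = 6, -1, -8, -15, -22: subtracting 7 each time.
Track B = 1, 9, 10, 19, 29: each term equals the sum of the previous two.
Position 11 falls in track A as its term 6, giving -29.

-29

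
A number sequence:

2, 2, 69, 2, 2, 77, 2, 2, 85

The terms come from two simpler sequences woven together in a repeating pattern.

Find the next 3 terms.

2, 2, 93

The slot pattern repeats as AAB (period 3), so there are 2 interleaved tracks.
Stream A = 2, 2, 2, 2, 2, 2: the constant sequence 2.
Stream B = 69, 77, 85: arithmetic, step +8.
Position 10 falls in stream A as its term 7, giving 2.
The 11th slot belongs to stream A; its 8th term is 2.
The 12th slot belongs to stream B; its 4th term is 93.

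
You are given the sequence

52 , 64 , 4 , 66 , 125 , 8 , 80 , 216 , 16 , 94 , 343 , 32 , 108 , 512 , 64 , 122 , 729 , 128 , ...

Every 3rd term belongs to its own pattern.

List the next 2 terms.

Read the sequence 3 terms at a time; column i is its own pattern.
Track A: 52, 66, 80, 94, 108, 122 — arithmetic, step +14.
Track B: 64, 125, 216, 343, 512, 729 — consecutive cubes n³ from n = 4.
Track C: 4, 8, 16, 32, 64, 128 — powers of 2.
Position 19 falls in track A as its term 7, giving 136.
Term 20 comes from track B (its 7th entry): 1000.

136, 1000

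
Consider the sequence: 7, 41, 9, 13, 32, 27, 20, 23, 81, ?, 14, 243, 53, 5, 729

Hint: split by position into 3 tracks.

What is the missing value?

33

Split by position mod 3: positions 1, 4, 7, … form one track, and each other residue class forms its own.
Track A: 7, 13, 20, ?, 53 (a Fibonacci-like recurrence a_n = a_{n-1} + a_{n-2}).
Track B: 41, 32, 23, 14, 5 (linear: a_n = 50 − 9·n).
Track C: 9, 27, 81, 243, 729 (successive powers of 3).
Filling track A at index 4 by its rule yields 33.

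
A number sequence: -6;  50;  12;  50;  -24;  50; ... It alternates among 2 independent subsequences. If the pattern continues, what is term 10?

50

Split by position mod 2 into 2 tracks.
Subsequence A: -6, 12, -24 (geometric with ratio -2).
Subsequence B: 50, 50, 50 (always 50).
Position 10 → subsequence B, term 5 = 50.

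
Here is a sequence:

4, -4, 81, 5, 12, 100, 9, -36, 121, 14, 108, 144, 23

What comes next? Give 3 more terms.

-324, 169, 37

The terms cycle through 3 interleaved subsequences.
Track A: 4, 5, 9, 14, 23 (Fibonacci-style (each term is the sum of the two before it)).
Track B: -4, 12, -36, 108 (geometric with ratio -3).
Track C: 81, 100, 121, 144 (consecutive squares n² from n = 9).
The 14th slot belongs to track B; its 5th term is -324.
The 15th slot belongs to track C; its 5th term is 169.
Term 16 comes from track A (its 6th entry): 37.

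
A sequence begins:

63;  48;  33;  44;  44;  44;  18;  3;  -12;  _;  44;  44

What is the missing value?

44

Positions follow the repeating pattern AAABBB; grouping by letter gives 2 tracks.
Track A: 63, 48, 33, 18, 3, -12 (subtracting 15 each time).
Track B: 44, 44, 44, ?, 44, 44 (always 44).
Filling track B at index 4 by its rule yields 44.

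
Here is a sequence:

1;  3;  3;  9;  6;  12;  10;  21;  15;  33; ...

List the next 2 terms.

The terms cycle through 2 interleaved subsequences.
Stream A = 1, 3, 6, 10, 15: triangular numbers n(n+1)/2 for n = 1, 2, ….
Stream B = 3, 9, 12, 21, 33: each term equals the sum of the previous two.
Term 11 comes from stream A (its 6th entry): 21.
Position 12 falls in stream B as its term 6, giving 54.

21, 54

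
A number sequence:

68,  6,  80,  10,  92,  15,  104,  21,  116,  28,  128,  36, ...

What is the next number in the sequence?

140

Odd-indexed and even-indexed terms follow separate rules.
Track A: 68, 80, 92, 104, 116, 128. Linear: a_n = 56 + 12·n.
Track B: 6, 10, 15, 21, 28, 36. Triangular numbers starting at T_3.
Position 13 → track A, term 7 = 140.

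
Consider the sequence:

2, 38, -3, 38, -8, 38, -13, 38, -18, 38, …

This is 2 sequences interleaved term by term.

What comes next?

-23

Odd-indexed and even-indexed terms follow separate rules.
Track A: 2, -3, -8, -13, -18. Subtracting 5 each time.
Track B: 38, 38, 38, 38, 38. Always 38.
Position 11 → track A, term 6 = -23.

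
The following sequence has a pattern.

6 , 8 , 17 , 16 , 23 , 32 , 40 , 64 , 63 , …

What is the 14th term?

512

Odd-indexed and even-indexed terms follow separate rules.
Track A = 6, 17, 23, 40, 63: each term equals the sum of the previous two.
Track B = 8, 16, 32, 64: powers of 2.
Position 14 falls in track B as its term 7, giving 512.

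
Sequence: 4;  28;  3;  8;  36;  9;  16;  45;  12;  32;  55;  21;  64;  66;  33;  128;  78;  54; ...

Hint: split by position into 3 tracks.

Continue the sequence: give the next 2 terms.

256, 91

Taking every 3rd term gives 3 separate tracks.
Track A: 4, 8, 16, 32, 64, 128 (powers 2^2, 2^3, 2^4, …).
Track B: 28, 36, 45, 55, 66, 78 (triangular numbers n(n+1)/2 for n = 7, 8, …).
Track C: 3, 9, 12, 21, 33, 54 (Fibonacci-style (each term is the sum of the two before it)).
Position 19 → track A, term 7 = 256.
Term 20 comes from track B (its 7th entry): 91.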